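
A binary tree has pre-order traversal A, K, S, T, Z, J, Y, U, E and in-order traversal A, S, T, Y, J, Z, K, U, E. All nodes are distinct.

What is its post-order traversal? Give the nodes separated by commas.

The first element of pre-order is the root; it splits in-order into left and right subtrees.
Root A: left subtree has 0 nodes { }, right has 8 {S, T, Y, J, Z, K, U, E}.
  Root K: left subtree has 5 nodes {S, T, Y, J, Z}, right has 2 {U, E}.
    Root S: left subtree has 0 nodes { }, right has 4 {T, Y, J, Z}.
      Root T: left subtree has 0 nodes { }, right has 3 {Y, J, Z}.
        Root Z: left subtree has 2 nodes {Y, J}, right has 0 { }.
          Root J: left subtree has 1 node {Y}, right has 0 { }.
    Root U: left subtree has 0 nodes { }, right has 1 {E}.

Y, J, Z, T, S, E, U, K, A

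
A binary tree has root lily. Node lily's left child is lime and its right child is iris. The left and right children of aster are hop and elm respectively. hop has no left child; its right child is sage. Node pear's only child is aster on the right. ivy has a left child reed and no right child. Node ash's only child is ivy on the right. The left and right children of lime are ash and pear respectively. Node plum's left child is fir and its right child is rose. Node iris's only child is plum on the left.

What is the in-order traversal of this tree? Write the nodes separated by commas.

ash, reed, ivy, lime, pear, hop, sage, aster, elm, lily, fir, plum, rose, iris

In-order visits the left subtree, then the node, then the right subtree.
At lily: go left to lime.
  At lime: go left to ash.
    At ash: no left child.
    Visit ash.
    At ash: go right to ivy.
      At ivy: go left to reed.
        reed is a leaf — visit reed.
      Visit ivy.
      At ivy: no right child.
  Visit lime.
  At lime: go right to pear.
    At pear: no left child.
    Visit pear.
    At pear: go right to aster.
      At aster: go left to hop.
        At hop: no left child.
        Visit hop.
        At hop: go right to sage.
          sage is a leaf — visit sage.
      Visit aster.
      At aster: go right to elm.
        elm is a leaf — visit elm.
Visit lily.
At lily: go right to iris.
  At iris: go left to plum.
    At plum: go left to fir.
      fir is a leaf — visit fir.
    Visit plum.
    At plum: go right to rose.
      rose is a leaf — visit rose.
  Visit iris.
  At iris: no right child.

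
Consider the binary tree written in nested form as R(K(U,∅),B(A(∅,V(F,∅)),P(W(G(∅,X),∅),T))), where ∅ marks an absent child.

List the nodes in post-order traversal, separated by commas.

Post-order visits the left subtree, then the right subtree, then the node.
At R: go left to K.
  At K: go left to U.
    U is a leaf — visit U.
  At K: no right child.
  Visit K.
At R: go right to B.
  At B: go left to A.
    At A: no left child.
    At A: go right to V.
      At V: go left to F.
        F is a leaf — visit F.
      At V: no right child.
      Visit V.
    Visit A.
  At B: go right to P.
    At P: go left to W.
      At W: go left to G.
        At G: no left child.
        At G: go right to X.
          X is a leaf — visit X.
        Visit G.
      At W: no right child.
      Visit W.
    At P: go right to T.
      T is a leaf — visit T.
    Visit P.
  Visit B.
Visit R.

U, K, F, V, A, X, G, W, T, P, B, R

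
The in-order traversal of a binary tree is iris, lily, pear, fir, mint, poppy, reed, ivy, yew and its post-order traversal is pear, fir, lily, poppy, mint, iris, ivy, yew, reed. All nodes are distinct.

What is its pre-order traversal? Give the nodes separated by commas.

reed, iris, mint, lily, fir, pear, poppy, yew, ivy

The last element of post-order is the root; it splits in-order into left and right subtrees.
Root reed: left subtree has 6 nodes {iris, lily, pear, fir, mint, poppy}, right has 2 {ivy, yew}.
  Root iris: left subtree has 0 nodes { }, right has 5 {lily, pear, fir, mint, poppy}.
    Root mint: left subtree has 3 nodes {lily, pear, fir}, right has 1 {poppy}.
      Root lily: left subtree has 0 nodes { }, right has 2 {pear, fir}.
        Root fir: left subtree has 1 node {pear}, right has 0 { }.
  Root yew: left subtree has 1 node {ivy}, right has 0 { }.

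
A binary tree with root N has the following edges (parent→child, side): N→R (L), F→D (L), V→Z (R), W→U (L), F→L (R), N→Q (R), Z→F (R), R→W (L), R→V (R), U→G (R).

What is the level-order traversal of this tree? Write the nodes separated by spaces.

Level-order visits nodes level by level from the root, left to right within each level.
Level 0: N
Level 1: R, Q
Level 2: W, V
Level 3: U, Z
Level 4: G, F
Level 5: D, L

N R Q W V U Z G F D L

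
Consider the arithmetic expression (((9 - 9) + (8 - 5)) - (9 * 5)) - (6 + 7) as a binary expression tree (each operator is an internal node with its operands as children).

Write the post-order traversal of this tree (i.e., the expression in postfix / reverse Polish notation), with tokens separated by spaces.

9 9 - 8 5 - + 9 5 * - 6 7 + -

Post-order on an expression tree gives postfix notation: for each operator, emit left operand, right operand, then the operator.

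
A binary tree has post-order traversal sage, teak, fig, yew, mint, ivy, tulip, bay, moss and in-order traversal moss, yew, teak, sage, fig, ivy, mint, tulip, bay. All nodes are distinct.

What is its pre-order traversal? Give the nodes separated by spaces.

moss bay tulip ivy yew fig teak sage mint

The last element of post-order is the root; it splits in-order into left and right subtrees.
Root moss: left subtree has 0 nodes { }, right has 8 {yew, teak, sage, fig, ivy, mint, tulip, bay}.
  Root bay: left subtree has 7 nodes {yew, teak, sage, fig, ivy, mint, tulip}, right has 0 { }.
    Root tulip: left subtree has 6 nodes {yew, teak, sage, fig, ivy, mint}, right has 0 { }.
      Root ivy: left subtree has 4 nodes {yew, teak, sage, fig}, right has 1 {mint}.
        Root yew: left subtree has 0 nodes { }, right has 3 {teak, sage, fig}.
          Root fig: left subtree has 2 nodes {teak, sage}, right has 0 { }.
            Root teak: left subtree has 0 nodes { }, right has 1 {sage}.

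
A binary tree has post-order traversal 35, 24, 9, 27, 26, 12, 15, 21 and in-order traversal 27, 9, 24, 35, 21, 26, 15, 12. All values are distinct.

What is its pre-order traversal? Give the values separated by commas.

21, 27, 9, 24, 35, 15, 26, 12

The last element of post-order is the root; it splits in-order into left and right subtrees.
Root 21: left subtree has 4 nodes {27, 9, 24, 35}, right has 3 {26, 15, 12}.
  Root 27: left subtree has 0 nodes { }, right has 3 {9, 24, 35}.
    Root 9: left subtree has 0 nodes { }, right has 2 {24, 35}.
      Root 24: left subtree has 0 nodes { }, right has 1 {35}.
  Root 15: left subtree has 1 node {26}, right has 1 {12}.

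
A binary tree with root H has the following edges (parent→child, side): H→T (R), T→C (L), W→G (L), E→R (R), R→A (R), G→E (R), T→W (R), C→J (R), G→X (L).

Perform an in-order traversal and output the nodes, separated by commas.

In-order visits the left subtree, then the node, then the right subtree.
At H: no left child.
Visit H.
At H: go right to T.
  At T: go left to C.
    At C: no left child.
    Visit C.
    At C: go right to J.
      J is a leaf — visit J.
  Visit T.
  At T: go right to W.
    At W: go left to G.
      At G: go left to X.
        X is a leaf — visit X.
      Visit G.
      At G: go right to E.
        At E: no left child.
        Visit E.
        At E: go right to R.
          At R: no left child.
          Visit R.
          At R: go right to A.
            A is a leaf — visit A.
    Visit W.
    At W: no right child.

H, C, J, T, X, G, E, R, A, W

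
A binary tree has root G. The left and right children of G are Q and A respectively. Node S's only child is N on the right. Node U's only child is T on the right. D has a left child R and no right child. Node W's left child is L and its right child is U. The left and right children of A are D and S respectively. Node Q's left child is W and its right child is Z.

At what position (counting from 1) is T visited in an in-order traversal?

In-order visits the left subtree, then the node, then the right subtree.
At G: go left to Q.
  At Q: go left to W.
    At W: go left to L.
      L is a leaf — visit L.
    Visit W.
    At W: go right to U.
      At U: no left child.
      Visit U.
      At U: go right to T.
        T is a leaf — visit T.
  Visit Q.
  At Q: go right to Z.
    Z is a leaf — visit Z.
Visit G.
At G: go right to A.
  At A: go left to D.
    At D: go left to R.
      R is a leaf — visit R.
    Visit D.
    At D: no right child.
  Visit A.
  At A: go right to S.
    At S: no left child.
    Visit S.
    At S: go right to N.
      N is a leaf — visit N.
Full in-order sequence: L, W, U, T, Q, Z, G, R, D, A, S, N.

4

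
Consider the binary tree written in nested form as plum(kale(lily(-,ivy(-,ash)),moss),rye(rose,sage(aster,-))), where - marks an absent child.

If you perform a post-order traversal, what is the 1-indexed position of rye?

Post-order visits the left subtree, then the right subtree, then the node.
At plum: go left to kale.
  At kale: go left to lily.
    At lily: no left child.
    At lily: go right to ivy.
      At ivy: no left child.
      At ivy: go right to ash.
        ash is a leaf — visit ash.
      Visit ivy.
    Visit lily.
  At kale: go right to moss.
    moss is a leaf — visit moss.
  Visit kale.
At plum: go right to rye.
  At rye: go left to rose.
    rose is a leaf — visit rose.
  At rye: go right to sage.
    At sage: go left to aster.
      aster is a leaf — visit aster.
    At sage: no right child.
    Visit sage.
  Visit rye.
Visit plum.
Full post-order sequence: ash, ivy, lily, moss, kale, rose, aster, sage, rye, plum.

9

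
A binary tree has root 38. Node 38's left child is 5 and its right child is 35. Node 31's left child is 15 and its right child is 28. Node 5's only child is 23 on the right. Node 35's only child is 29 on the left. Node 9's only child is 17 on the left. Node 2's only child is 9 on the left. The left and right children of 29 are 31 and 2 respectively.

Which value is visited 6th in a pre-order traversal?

31

Pre-order visits the node, then its left subtree, then its right subtree.
Visit 38.
At 38: go left to 5.
  Visit 5.
  At 5: no left child.
  At 5: go right to 23.
    23 is a leaf — visit 23.
At 38: go right to 35.
  Visit 35.
  At 35: go left to 29.
    Visit 29.
    At 29: go left to 31.
      Visit 31.
      At 31: go left to 15.
        15 is a leaf — visit 15.
      At 31: go right to 28.
        28 is a leaf — visit 28.
    At 29: go right to 2.
      Visit 2.
      At 2: go left to 9.
        Visit 9.
        At 9: go left to 17.
          17 is a leaf — visit 17.
        At 9: no right child.
      At 2: no right child.
  At 35: no right child.
Full pre-order sequence: 38, 5, 23, 35, 29, 31, 15, 28, 2, 9, 17.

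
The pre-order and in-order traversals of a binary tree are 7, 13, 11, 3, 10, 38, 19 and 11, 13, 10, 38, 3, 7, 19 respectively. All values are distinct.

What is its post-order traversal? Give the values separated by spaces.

The first element of pre-order is the root; it splits in-order into left and right subtrees.
Root 7: left subtree has 5 nodes {11, 13, 10, 38, 3}, right has 1 {19}.
  Root 13: left subtree has 1 node {11}, right has 3 {10, 38, 3}.
    Root 3: left subtree has 2 nodes {10, 38}, right has 0 { }.
      Root 10: left subtree has 0 nodes { }, right has 1 {38}.

11 38 10 3 13 19 7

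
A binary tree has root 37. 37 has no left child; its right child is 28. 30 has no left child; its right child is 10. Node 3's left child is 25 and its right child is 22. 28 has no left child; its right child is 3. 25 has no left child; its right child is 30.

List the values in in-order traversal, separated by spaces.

37 28 25 30 10 3 22

In-order visits the left subtree, then the node, then the right subtree.
At 37: no left child.
Visit 37.
At 37: go right to 28.
  At 28: no left child.
  Visit 28.
  At 28: go right to 3.
    At 3: go left to 25.
      At 25: no left child.
      Visit 25.
      At 25: go right to 30.
        At 30: no left child.
        Visit 30.
        At 30: go right to 10.
          10 is a leaf — visit 10.
    Visit 3.
    At 3: go right to 22.
      22 is a leaf — visit 22.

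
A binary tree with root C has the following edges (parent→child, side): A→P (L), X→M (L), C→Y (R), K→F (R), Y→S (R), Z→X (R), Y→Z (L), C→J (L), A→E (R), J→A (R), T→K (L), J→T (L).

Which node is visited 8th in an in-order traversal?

C

In-order visits the left subtree, then the node, then the right subtree.
At C: go left to J.
  At J: go left to T.
    At T: go left to K.
      At K: no left child.
      Visit K.
      At K: go right to F.
        F is a leaf — visit F.
    Visit T.
    At T: no right child.
  Visit J.
  At J: go right to A.
    At A: go left to P.
      P is a leaf — visit P.
    Visit A.
    At A: go right to E.
      E is a leaf — visit E.
Visit C.
At C: go right to Y.
  At Y: go left to Z.
    At Z: no left child.
    Visit Z.
    At Z: go right to X.
      At X: go left to M.
        M is a leaf — visit M.
      Visit X.
      At X: no right child.
  Visit Y.
  At Y: go right to S.
    S is a leaf — visit S.
Full in-order sequence: K, F, T, J, P, A, E, C, Z, M, X, Y, S.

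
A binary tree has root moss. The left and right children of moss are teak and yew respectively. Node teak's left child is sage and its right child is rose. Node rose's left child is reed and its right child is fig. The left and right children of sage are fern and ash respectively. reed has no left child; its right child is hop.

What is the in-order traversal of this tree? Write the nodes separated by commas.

fern, sage, ash, teak, reed, hop, rose, fig, moss, yew

In-order visits the left subtree, then the node, then the right subtree.
At moss: go left to teak.
  At teak: go left to sage.
    At sage: go left to fern.
      fern is a leaf — visit fern.
    Visit sage.
    At sage: go right to ash.
      ash is a leaf — visit ash.
  Visit teak.
  At teak: go right to rose.
    At rose: go left to reed.
      At reed: no left child.
      Visit reed.
      At reed: go right to hop.
        hop is a leaf — visit hop.
    Visit rose.
    At rose: go right to fig.
      fig is a leaf — visit fig.
Visit moss.
At moss: go right to yew.
  yew is a leaf — visit yew.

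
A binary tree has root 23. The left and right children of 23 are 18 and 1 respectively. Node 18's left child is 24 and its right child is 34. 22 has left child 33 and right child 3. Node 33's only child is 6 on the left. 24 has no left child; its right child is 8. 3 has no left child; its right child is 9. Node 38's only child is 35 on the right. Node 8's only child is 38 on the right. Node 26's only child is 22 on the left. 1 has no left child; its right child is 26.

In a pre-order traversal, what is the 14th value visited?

9

Pre-order visits the node, then its left subtree, then its right subtree.
Visit 23.
At 23: go left to 18.
  Visit 18.
  At 18: go left to 24.
    Visit 24.
    At 24: no left child.
    At 24: go right to 8.
      Visit 8.
      At 8: no left child.
      At 8: go right to 38.
        Visit 38.
        At 38: no left child.
        At 38: go right to 35.
          35 is a leaf — visit 35.
  At 18: go right to 34.
    34 is a leaf — visit 34.
At 23: go right to 1.
  Visit 1.
  At 1: no left child.
  At 1: go right to 26.
    Visit 26.
    At 26: go left to 22.
      Visit 22.
      At 22: go left to 33.
        Visit 33.
        At 33: go left to 6.
          6 is a leaf — visit 6.
        At 33: no right child.
      At 22: go right to 3.
        Visit 3.
        At 3: no left child.
        At 3: go right to 9.
          9 is a leaf — visit 9.
    At 26: no right child.
Full pre-order sequence: 23, 18, 24, 8, 38, 35, 34, 1, 26, 22, 33, 6, 3, 9.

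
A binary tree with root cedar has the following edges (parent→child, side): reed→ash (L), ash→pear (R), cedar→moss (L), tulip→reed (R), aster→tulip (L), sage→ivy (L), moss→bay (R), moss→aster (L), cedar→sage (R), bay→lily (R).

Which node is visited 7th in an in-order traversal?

bay

In-order visits the left subtree, then the node, then the right subtree.
At cedar: go left to moss.
  At moss: go left to aster.
    At aster: go left to tulip.
      At tulip: no left child.
      Visit tulip.
      At tulip: go right to reed.
        At reed: go left to ash.
          At ash: no left child.
          Visit ash.
          At ash: go right to pear.
            pear is a leaf — visit pear.
        Visit reed.
        At reed: no right child.
    Visit aster.
    At aster: no right child.
  Visit moss.
  At moss: go right to bay.
    At bay: no left child.
    Visit bay.
    At bay: go right to lily.
      lily is a leaf — visit lily.
Visit cedar.
At cedar: go right to sage.
  At sage: go left to ivy.
    ivy is a leaf — visit ivy.
  Visit sage.
  At sage: no right child.
Full in-order sequence: tulip, ash, pear, reed, aster, moss, bay, lily, cedar, ivy, sage.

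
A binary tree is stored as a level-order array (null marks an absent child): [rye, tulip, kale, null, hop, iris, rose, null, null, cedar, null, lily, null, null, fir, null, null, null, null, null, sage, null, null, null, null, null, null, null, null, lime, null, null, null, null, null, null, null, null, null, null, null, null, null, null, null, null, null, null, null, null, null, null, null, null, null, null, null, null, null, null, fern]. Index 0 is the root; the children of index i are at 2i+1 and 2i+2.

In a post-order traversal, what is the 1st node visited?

sage

Post-order visits the left subtree, then the right subtree, then the node.
At rye: go left to tulip.
  At tulip: no left child.
  At tulip: go right to hop.
    At hop: go left to cedar.
      At cedar: no left child.
      At cedar: go right to sage.
        sage is a leaf — visit sage.
      Visit cedar.
    At hop: no right child.
    Visit hop.
  Visit tulip.
At rye: go right to kale.
  At kale: go left to iris.
    At iris: go left to lily.
      lily is a leaf — visit lily.
    At iris: no right child.
    Visit iris.
  At kale: go right to rose.
    At rose: no left child.
    At rose: go right to fir.
      At fir: go left to lime.
        At lime: no left child.
        At lime: go right to fern.
          fern is a leaf — visit fern.
        Visit lime.
      At fir: no right child.
      Visit fir.
    Visit rose.
  Visit kale.
Visit rye.
Full post-order sequence: sage, cedar, hop, tulip, lily, iris, fern, lime, fir, rose, kale, rye.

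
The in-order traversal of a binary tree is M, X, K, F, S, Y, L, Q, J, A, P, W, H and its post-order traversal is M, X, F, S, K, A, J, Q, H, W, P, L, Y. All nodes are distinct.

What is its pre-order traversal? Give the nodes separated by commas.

The last element of post-order is the root; it splits in-order into left and right subtrees.
Root Y: left subtree has 5 nodes {M, X, K, F, S}, right has 7 {L, Q, J, A, P, W, H}.
  Root K: left subtree has 2 nodes {M, X}, right has 2 {F, S}.
    Root X: left subtree has 1 node {M}, right has 0 { }.
    Root S: left subtree has 1 node {F}, right has 0 { }.
  Root L: left subtree has 0 nodes { }, right has 6 {Q, J, A, P, W, H}.
    Root P: left subtree has 3 nodes {Q, J, A}, right has 2 {W, H}.
      Root Q: left subtree has 0 nodes { }, right has 2 {J, A}.
        Root J: left subtree has 0 nodes { }, right has 1 {A}.
      Root W: left subtree has 0 nodes { }, right has 1 {H}.

Y, K, X, M, S, F, L, P, Q, J, A, W, H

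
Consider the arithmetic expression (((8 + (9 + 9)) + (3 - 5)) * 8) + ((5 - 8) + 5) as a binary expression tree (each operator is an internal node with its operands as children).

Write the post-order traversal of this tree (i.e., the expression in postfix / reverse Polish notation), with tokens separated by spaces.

Post-order on an expression tree gives postfix notation: for each operator, emit left operand, right operand, then the operator.

8 9 9 + + 3 5 - + 8 * 5 8 - 5 + +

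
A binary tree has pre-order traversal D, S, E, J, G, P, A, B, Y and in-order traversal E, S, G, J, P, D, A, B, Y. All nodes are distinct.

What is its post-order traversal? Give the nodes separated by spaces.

E G P J S Y B A D

The first element of pre-order is the root; it splits in-order into left and right subtrees.
Root D: left subtree has 5 nodes {E, S, G, J, P}, right has 3 {A, B, Y}.
  Root S: left subtree has 1 node {E}, right has 3 {G, J, P}.
    Root J: left subtree has 1 node {G}, right has 1 {P}.
  Root A: left subtree has 0 nodes { }, right has 2 {B, Y}.
    Root B: left subtree has 0 nodes { }, right has 1 {Y}.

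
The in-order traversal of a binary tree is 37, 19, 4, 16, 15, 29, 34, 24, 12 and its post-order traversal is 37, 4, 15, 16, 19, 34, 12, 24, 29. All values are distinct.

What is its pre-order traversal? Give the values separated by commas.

29, 19, 37, 16, 4, 15, 24, 34, 12

The last element of post-order is the root; it splits in-order into left and right subtrees.
Root 29: left subtree has 5 nodes {37, 19, 4, 16, 15}, right has 3 {34, 24, 12}.
  Root 19: left subtree has 1 node {37}, right has 3 {4, 16, 15}.
    Root 16: left subtree has 1 node {4}, right has 1 {15}.
  Root 24: left subtree has 1 node {34}, right has 1 {12}.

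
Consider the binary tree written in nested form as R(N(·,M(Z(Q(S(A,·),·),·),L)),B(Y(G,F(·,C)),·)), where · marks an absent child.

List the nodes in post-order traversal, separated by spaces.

A S Q Z L M N G C F Y B R

Post-order visits the left subtree, then the right subtree, then the node.
At R: go left to N.
  At N: no left child.
  At N: go right to M.
    At M: go left to Z.
      At Z: go left to Q.
        At Q: go left to S.
          At S: go left to A.
            A is a leaf — visit A.
          At S: no right child.
          Visit S.
        At Q: no right child.
        Visit Q.
      At Z: no right child.
      Visit Z.
    At M: go right to L.
      L is a leaf — visit L.
    Visit M.
  Visit N.
At R: go right to B.
  At B: go left to Y.
    At Y: go left to G.
      G is a leaf — visit G.
    At Y: go right to F.
      At F: no left child.
      At F: go right to C.
        C is a leaf — visit C.
      Visit F.
    Visit Y.
  At B: no right child.
  Visit B.
Visit R.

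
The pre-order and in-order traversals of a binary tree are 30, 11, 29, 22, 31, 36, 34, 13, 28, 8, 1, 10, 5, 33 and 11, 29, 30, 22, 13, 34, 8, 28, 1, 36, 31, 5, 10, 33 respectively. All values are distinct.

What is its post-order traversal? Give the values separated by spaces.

The first element of pre-order is the root; it splits in-order into left and right subtrees.
Root 30: left subtree has 2 nodes {11, 29}, right has 11 {22, 13, 34, 8, 28, 1, 36, 31, 5, 10, 33}.
  Root 11: left subtree has 0 nodes { }, right has 1 {29}.
  Root 22: left subtree has 0 nodes { }, right has 10 {13, 34, 8, 28, 1, 36, 31, 5, 10, 33}.
    Root 31: left subtree has 6 nodes {13, 34, 8, 28, 1, 36}, right has 3 {5, 10, 33}.
      Root 36: left subtree has 5 nodes {13, 34, 8, 28, 1}, right has 0 { }.
        Root 34: left subtree has 1 node {13}, right has 3 {8, 28, 1}.
          Root 28: left subtree has 1 node {8}, right has 1 {1}.
      Root 10: left subtree has 1 node {5}, right has 1 {33}.

29 11 13 8 1 28 34 36 5 33 10 31 22 30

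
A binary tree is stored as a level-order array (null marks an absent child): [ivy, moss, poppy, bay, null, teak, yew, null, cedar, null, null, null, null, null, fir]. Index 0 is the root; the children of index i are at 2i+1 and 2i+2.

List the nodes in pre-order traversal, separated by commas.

ivy, moss, bay, cedar, poppy, teak, yew, fir

Pre-order visits the node, then its left subtree, then its right subtree.
Visit ivy.
At ivy: go left to moss.
  Visit moss.
  At moss: go left to bay.
    Visit bay.
    At bay: no left child.
    At bay: go right to cedar.
      cedar is a leaf — visit cedar.
  At moss: no right child.
At ivy: go right to poppy.
  Visit poppy.
  At poppy: go left to teak.
    teak is a leaf — visit teak.
  At poppy: go right to yew.
    Visit yew.
    At yew: no left child.
    At yew: go right to fir.
      fir is a leaf — visit fir.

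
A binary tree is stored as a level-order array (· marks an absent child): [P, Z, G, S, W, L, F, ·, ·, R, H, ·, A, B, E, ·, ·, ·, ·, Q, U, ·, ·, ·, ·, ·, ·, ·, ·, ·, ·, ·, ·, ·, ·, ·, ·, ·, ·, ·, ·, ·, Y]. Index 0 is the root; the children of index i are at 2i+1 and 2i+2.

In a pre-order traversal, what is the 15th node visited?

Pre-order visits the node, then its left subtree, then its right subtree.
Visit P.
At P: go left to Z.
  Visit Z.
  At Z: go left to S.
    S is a leaf — visit S.
  At Z: go right to W.
    Visit W.
    At W: go left to R.
      Visit R.
      At R: go left to Q.
        Q is a leaf — visit Q.
      At R: go right to U.
        Visit U.
        At U: no left child.
        At U: go right to Y.
          Y is a leaf — visit Y.
    At W: go right to H.
      H is a leaf — visit H.
At P: go right to G.
  Visit G.
  At G: go left to L.
    Visit L.
    At L: no left child.
    At L: go right to A.
      A is a leaf — visit A.
  At G: go right to F.
    Visit F.
    At F: go left to B.
      B is a leaf — visit B.
    At F: go right to E.
      E is a leaf — visit E.
Full pre-order sequence: P, Z, S, W, R, Q, U, Y, H, G, L, A, F, B, E.

E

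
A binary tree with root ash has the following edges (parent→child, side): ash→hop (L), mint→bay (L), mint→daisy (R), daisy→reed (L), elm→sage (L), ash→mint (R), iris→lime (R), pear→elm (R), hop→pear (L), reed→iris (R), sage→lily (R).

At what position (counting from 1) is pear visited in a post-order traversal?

Post-order visits the left subtree, then the right subtree, then the node.
At ash: go left to hop.
  At hop: go left to pear.
    At pear: no left child.
    At pear: go right to elm.
      At elm: go left to sage.
        At sage: no left child.
        At sage: go right to lily.
          lily is a leaf — visit lily.
        Visit sage.
      At elm: no right child.
      Visit elm.
    Visit pear.
  At hop: no right child.
  Visit hop.
At ash: go right to mint.
  At mint: go left to bay.
    bay is a leaf — visit bay.
  At mint: go right to daisy.
    At daisy: go left to reed.
      At reed: no left child.
      At reed: go right to iris.
        At iris: no left child.
        At iris: go right to lime.
          lime is a leaf — visit lime.
        Visit iris.
      Visit reed.
    At daisy: no right child.
    Visit daisy.
  Visit mint.
Visit ash.
Full post-order sequence: lily, sage, elm, pear, hop, bay, lime, iris, reed, daisy, mint, ash.

4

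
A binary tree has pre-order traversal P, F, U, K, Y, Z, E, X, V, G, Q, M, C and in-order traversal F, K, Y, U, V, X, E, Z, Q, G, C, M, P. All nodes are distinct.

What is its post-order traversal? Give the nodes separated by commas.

The first element of pre-order is the root; it splits in-order into left and right subtrees.
Root P: left subtree has 12 nodes {F, K, Y, U, V, X, E, Z, Q, G, C, M}, right has 0 { }.
  Root F: left subtree has 0 nodes { }, right has 11 {K, Y, U, V, X, E, Z, Q, G, C, M}.
    Root U: left subtree has 2 nodes {K, Y}, right has 8 {V, X, E, Z, Q, G, C, M}.
      Root K: left subtree has 0 nodes { }, right has 1 {Y}.
      Root Z: left subtree has 3 nodes {V, X, E}, right has 4 {Q, G, C, M}.
        Root E: left subtree has 2 nodes {V, X}, right has 0 { }.
          Root X: left subtree has 1 node {V}, right has 0 { }.
        Root G: left subtree has 1 node {Q}, right has 2 {C, M}.
          Root M: left subtree has 1 node {C}, right has 0 { }.

Y, K, V, X, E, Q, C, M, G, Z, U, F, P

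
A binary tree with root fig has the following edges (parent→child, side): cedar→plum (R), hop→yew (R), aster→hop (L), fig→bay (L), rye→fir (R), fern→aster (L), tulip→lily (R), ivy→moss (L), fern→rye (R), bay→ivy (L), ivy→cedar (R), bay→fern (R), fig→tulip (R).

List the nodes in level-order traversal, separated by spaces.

fig bay tulip ivy fern lily moss cedar aster rye plum hop fir yew

Level-order visits nodes level by level from the root, left to right within each level.
Level 0: fig
Level 1: bay, tulip
Level 2: ivy, fern, lily
Level 3: moss, cedar, aster, rye
Level 4: plum, hop, fir
Level 5: yew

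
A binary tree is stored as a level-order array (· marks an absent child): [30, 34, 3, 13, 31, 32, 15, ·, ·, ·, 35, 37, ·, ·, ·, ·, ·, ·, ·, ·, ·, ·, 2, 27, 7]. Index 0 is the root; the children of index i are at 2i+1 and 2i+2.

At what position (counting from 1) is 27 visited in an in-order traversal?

7

In-order visits the left subtree, then the node, then the right subtree.
At 30: go left to 34.
  At 34: go left to 13.
    13 is a leaf — visit 13.
  Visit 34.
  At 34: go right to 31.
    At 31: no left child.
    Visit 31.
    At 31: go right to 35.
      At 35: no left child.
      Visit 35.
      At 35: go right to 2.
        2 is a leaf — visit 2.
Visit 30.
At 30: go right to 3.
  At 3: go left to 32.
    At 32: go left to 37.
      At 37: go left to 27.
        27 is a leaf — visit 27.
      Visit 37.
      At 37: go right to 7.
        7 is a leaf — visit 7.
    Visit 32.
    At 32: no right child.
  Visit 3.
  At 3: go right to 15.
    15 is a leaf — visit 15.
Full in-order sequence: 13, 34, 31, 35, 2, 30, 27, 37, 7, 32, 3, 15.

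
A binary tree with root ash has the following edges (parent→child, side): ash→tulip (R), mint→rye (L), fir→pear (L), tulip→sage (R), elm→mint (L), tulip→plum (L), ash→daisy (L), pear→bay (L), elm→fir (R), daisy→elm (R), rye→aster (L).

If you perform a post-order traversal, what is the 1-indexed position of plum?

Post-order visits the left subtree, then the right subtree, then the node.
At ash: go left to daisy.
  At daisy: no left child.
  At daisy: go right to elm.
    At elm: go left to mint.
      At mint: go left to rye.
        At rye: go left to aster.
          aster is a leaf — visit aster.
        At rye: no right child.
        Visit rye.
      At mint: no right child.
      Visit mint.
    At elm: go right to fir.
      At fir: go left to pear.
        At pear: go left to bay.
          bay is a leaf — visit bay.
        At pear: no right child.
        Visit pear.
      At fir: no right child.
      Visit fir.
    Visit elm.
  Visit daisy.
At ash: go right to tulip.
  At tulip: go left to plum.
    plum is a leaf — visit plum.
  At tulip: go right to sage.
    sage is a leaf — visit sage.
  Visit tulip.
Visit ash.
Full post-order sequence: aster, rye, mint, bay, pear, fir, elm, daisy, plum, sage, tulip, ash.

9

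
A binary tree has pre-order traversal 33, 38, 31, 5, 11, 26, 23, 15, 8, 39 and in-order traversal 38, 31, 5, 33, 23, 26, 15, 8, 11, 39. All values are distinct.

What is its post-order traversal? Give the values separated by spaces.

The first element of pre-order is the root; it splits in-order into left and right subtrees.
Root 33: left subtree has 3 nodes {38, 31, 5}, right has 6 {23, 26, 15, 8, 11, 39}.
  Root 38: left subtree has 0 nodes { }, right has 2 {31, 5}.
    Root 31: left subtree has 0 nodes { }, right has 1 {5}.
  Root 11: left subtree has 4 nodes {23, 26, 15, 8}, right has 1 {39}.
    Root 26: left subtree has 1 node {23}, right has 2 {15, 8}.
      Root 15: left subtree has 0 nodes { }, right has 1 {8}.

5 31 38 23 8 15 26 39 11 33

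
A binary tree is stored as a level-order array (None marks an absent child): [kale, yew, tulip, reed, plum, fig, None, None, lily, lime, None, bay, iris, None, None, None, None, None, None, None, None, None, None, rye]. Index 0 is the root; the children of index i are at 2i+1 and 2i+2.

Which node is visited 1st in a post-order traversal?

Post-order visits the left subtree, then the right subtree, then the node.
At kale: go left to yew.
  At yew: go left to reed.
    At reed: no left child.
    At reed: go right to lily.
      lily is a leaf — visit lily.
    Visit reed.
  At yew: go right to plum.
    At plum: go left to lime.
      lime is a leaf — visit lime.
    At plum: no right child.
    Visit plum.
  Visit yew.
At kale: go right to tulip.
  At tulip: go left to fig.
    At fig: go left to bay.
      At bay: go left to rye.
        rye is a leaf — visit rye.
      At bay: no right child.
      Visit bay.
    At fig: go right to iris.
      iris is a leaf — visit iris.
    Visit fig.
  At tulip: no right child.
  Visit tulip.
Visit kale.
Full post-order sequence: lily, reed, lime, plum, yew, rye, bay, iris, fig, tulip, kale.

lily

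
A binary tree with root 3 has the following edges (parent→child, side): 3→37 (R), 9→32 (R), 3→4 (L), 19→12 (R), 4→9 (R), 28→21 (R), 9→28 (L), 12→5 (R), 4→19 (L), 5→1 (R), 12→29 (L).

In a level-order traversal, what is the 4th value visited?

Level-order visits nodes level by level from the root, left to right within each level.
Level 0: 3
Level 1: 4, 37
Level 2: 19, 9
Level 3: 12, 28, 32
Level 4: 29, 5, 21
Level 5: 1
Full level-order sequence: 3, 4, 37, 19, 9, 12, 28, 32, 29, 5, 21, 1.

19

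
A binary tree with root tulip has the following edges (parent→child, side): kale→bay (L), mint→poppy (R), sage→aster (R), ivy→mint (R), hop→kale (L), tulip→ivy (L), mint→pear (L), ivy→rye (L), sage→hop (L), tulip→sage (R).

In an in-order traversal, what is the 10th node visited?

In-order visits the left subtree, then the node, then the right subtree.
At tulip: go left to ivy.
  At ivy: go left to rye.
    rye is a leaf — visit rye.
  Visit ivy.
  At ivy: go right to mint.
    At mint: go left to pear.
      pear is a leaf — visit pear.
    Visit mint.
    At mint: go right to poppy.
      poppy is a leaf — visit poppy.
Visit tulip.
At tulip: go right to sage.
  At sage: go left to hop.
    At hop: go left to kale.
      At kale: go left to bay.
        bay is a leaf — visit bay.
      Visit kale.
      At kale: no right child.
    Visit hop.
    At hop: no right child.
  Visit sage.
  At sage: go right to aster.
    aster is a leaf — visit aster.
Full in-order sequence: rye, ivy, pear, mint, poppy, tulip, bay, kale, hop, sage, aster.

sage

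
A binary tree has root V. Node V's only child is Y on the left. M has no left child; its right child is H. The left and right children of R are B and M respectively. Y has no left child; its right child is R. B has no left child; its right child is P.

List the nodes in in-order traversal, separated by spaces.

In-order visits the left subtree, then the node, then the right subtree.
At V: go left to Y.
  At Y: no left child.
  Visit Y.
  At Y: go right to R.
    At R: go left to B.
      At B: no left child.
      Visit B.
      At B: go right to P.
        P is a leaf — visit P.
    Visit R.
    At R: go right to M.
      At M: no left child.
      Visit M.
      At M: go right to H.
        H is a leaf — visit H.
Visit V.
At V: no right child.

Y B P R M H V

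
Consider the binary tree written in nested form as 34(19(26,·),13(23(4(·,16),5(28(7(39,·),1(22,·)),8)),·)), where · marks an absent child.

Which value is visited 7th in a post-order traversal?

22

Post-order visits the left subtree, then the right subtree, then the node.
At 34: go left to 19.
  At 19: go left to 26.
    26 is a leaf — visit 26.
  At 19: no right child.
  Visit 19.
At 34: go right to 13.
  At 13: go left to 23.
    At 23: go left to 4.
      At 4: no left child.
      At 4: go right to 16.
        16 is a leaf — visit 16.
      Visit 4.
    At 23: go right to 5.
      At 5: go left to 28.
        At 28: go left to 7.
          At 7: go left to 39.
            39 is a leaf — visit 39.
          At 7: no right child.
          Visit 7.
        At 28: go right to 1.
          At 1: go left to 22.
            22 is a leaf — visit 22.
          At 1: no right child.
          Visit 1.
        Visit 28.
      At 5: go right to 8.
        8 is a leaf — visit 8.
      Visit 5.
    Visit 23.
  At 13: no right child.
  Visit 13.
Visit 34.
Full post-order sequence: 26, 19, 16, 4, 39, 7, 22, 1, 28, 8, 5, 23, 13, 34.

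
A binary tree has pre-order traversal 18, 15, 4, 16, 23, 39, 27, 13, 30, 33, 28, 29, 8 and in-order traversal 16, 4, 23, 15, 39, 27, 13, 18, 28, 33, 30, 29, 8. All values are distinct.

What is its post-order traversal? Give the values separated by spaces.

16 23 4 13 27 39 15 28 33 8 29 30 18

The first element of pre-order is the root; it splits in-order into left and right subtrees.
Root 18: left subtree has 7 nodes {16, 4, 23, 15, 39, 27, 13}, right has 5 {28, 33, 30, 29, 8}.
  Root 15: left subtree has 3 nodes {16, 4, 23}, right has 3 {39, 27, 13}.
    Root 4: left subtree has 1 node {16}, right has 1 {23}.
    Root 39: left subtree has 0 nodes { }, right has 2 {27, 13}.
      Root 27: left subtree has 0 nodes { }, right has 1 {13}.
  Root 30: left subtree has 2 nodes {28, 33}, right has 2 {29, 8}.
    Root 33: left subtree has 1 node {28}, right has 0 { }.
    Root 29: left subtree has 0 nodes { }, right has 1 {8}.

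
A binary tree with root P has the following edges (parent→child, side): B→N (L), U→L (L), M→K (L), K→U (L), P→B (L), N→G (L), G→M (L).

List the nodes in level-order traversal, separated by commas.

Level-order visits nodes level by level from the root, left to right within each level.
Level 0: P
Level 1: B
Level 2: N
Level 3: G
Level 4: M
Level 5: K
Level 6: U
Level 7: L

P, B, N, G, M, K, U, L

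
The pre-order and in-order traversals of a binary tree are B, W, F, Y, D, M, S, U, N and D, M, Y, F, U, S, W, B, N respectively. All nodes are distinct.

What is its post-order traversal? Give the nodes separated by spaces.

The first element of pre-order is the root; it splits in-order into left and right subtrees.
Root B: left subtree has 7 nodes {D, M, Y, F, U, S, W}, right has 1 {N}.
  Root W: left subtree has 6 nodes {D, M, Y, F, U, S}, right has 0 { }.
    Root F: left subtree has 3 nodes {D, M, Y}, right has 2 {U, S}.
      Root Y: left subtree has 2 nodes {D, M}, right has 0 { }.
        Root D: left subtree has 0 nodes { }, right has 1 {M}.
      Root S: left subtree has 1 node {U}, right has 0 { }.

M D Y U S F W N B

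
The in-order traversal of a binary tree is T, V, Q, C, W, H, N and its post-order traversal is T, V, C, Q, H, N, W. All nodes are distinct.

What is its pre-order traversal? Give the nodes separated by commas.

The last element of post-order is the root; it splits in-order into left and right subtrees.
Root W: left subtree has 4 nodes {T, V, Q, C}, right has 2 {H, N}.
  Root Q: left subtree has 2 nodes {T, V}, right has 1 {C}.
    Root V: left subtree has 1 node {T}, right has 0 { }.
  Root N: left subtree has 1 node {H}, right has 0 { }.

W, Q, V, T, C, N, H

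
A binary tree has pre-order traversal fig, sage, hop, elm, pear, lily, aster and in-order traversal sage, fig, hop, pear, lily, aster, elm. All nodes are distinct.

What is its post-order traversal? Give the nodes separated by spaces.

sage aster lily pear elm hop fig

The first element of pre-order is the root; it splits in-order into left and right subtrees.
Root fig: left subtree has 1 node {sage}, right has 5 {hop, pear, lily, aster, elm}.
  Root hop: left subtree has 0 nodes { }, right has 4 {pear, lily, aster, elm}.
    Root elm: left subtree has 3 nodes {pear, lily, aster}, right has 0 { }.
      Root pear: left subtree has 0 nodes { }, right has 2 {lily, aster}.
        Root lily: left subtree has 0 nodes { }, right has 1 {aster}.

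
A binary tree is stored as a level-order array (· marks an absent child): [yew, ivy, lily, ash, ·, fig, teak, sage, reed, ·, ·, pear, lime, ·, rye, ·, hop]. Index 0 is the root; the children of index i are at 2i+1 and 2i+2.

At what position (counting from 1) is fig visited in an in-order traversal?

In-order visits the left subtree, then the node, then the right subtree.
At yew: go left to ivy.
  At ivy: go left to ash.
    At ash: go left to sage.
      At sage: no left child.
      Visit sage.
      At sage: go right to hop.
        hop is a leaf — visit hop.
    Visit ash.
    At ash: go right to reed.
      reed is a leaf — visit reed.
  Visit ivy.
  At ivy: no right child.
Visit yew.
At yew: go right to lily.
  At lily: go left to fig.
    At fig: go left to pear.
      pear is a leaf — visit pear.
    Visit fig.
    At fig: go right to lime.
      lime is a leaf — visit lime.
  Visit lily.
  At lily: go right to teak.
    At teak: no left child.
    Visit teak.
    At teak: go right to rye.
      rye is a leaf — visit rye.
Full in-order sequence: sage, hop, ash, reed, ivy, yew, pear, fig, lime, lily, teak, rye.

8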